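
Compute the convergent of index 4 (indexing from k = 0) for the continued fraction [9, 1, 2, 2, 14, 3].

Using pₖ = aₖpₖ₋₁ + pₖ₋₂, qₖ = aₖqₖ₋₁ + qₖ₋₂ (with p₋₁=1, p₋₂=0, q₋₁=0, q₋₂=1):
  k=0: a=9, p=9, q=1
  k=1: a=1, p=10, q=1
  k=2: a=2, p=29, q=3
  k=3: a=2, p=68, q=7
  k=4: a=14, p=981, q=101

981/101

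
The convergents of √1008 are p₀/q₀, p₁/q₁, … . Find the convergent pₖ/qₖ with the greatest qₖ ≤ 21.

127/4

√1008 = [31; 1, 2, 1, 62, …] (period length 4).
Convergents:
  p_0/q_0 = 31/1
  p_1/q_1 = 32/1
  p_2/q_2 = 95/3
  p_3/q_3 = 127/4
  p_4/q_4 = 7969/251
q_3 = 4 ≤ 21 < 251 = q_4, so the answer is 127/4.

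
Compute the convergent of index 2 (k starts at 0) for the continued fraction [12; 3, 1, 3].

49/4

Using pₖ = aₖpₖ₋₁ + pₖ₋₂, qₖ = aₖqₖ₋₁ + qₖ₋₂ (with p₋₁=1, p₋₂=0, q₋₁=0, q₋₂=1):
  k=0: a=12, p=12, q=1
  k=1: a=3, p=37, q=3
  k=2: a=1, p=49, q=4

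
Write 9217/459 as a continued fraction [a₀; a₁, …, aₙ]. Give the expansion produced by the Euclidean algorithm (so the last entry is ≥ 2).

9217 = 20×459 + 37
459 = 12×37 + 15
37 = 2×15 + 7
15 = 2×7 + 1
7 = 7×1 + 0  (stop)
So 9217/459 = [20; 12, 2, 2, 7].

[20; 12, 2, 2, 7]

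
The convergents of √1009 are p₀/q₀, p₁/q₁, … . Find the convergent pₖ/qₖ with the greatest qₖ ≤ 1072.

√1009 = [31; 1, 3, 3, 1, 62, …] (period length 5).
Convergents:
  p_0/q_0 = 31/1
  p_1/q_1 = 32/1
  p_2/q_2 = 127/4
  p_3/q_3 = 413/13
  p_4/q_4 = 540/17
  p_5/q_5 = 33893/1067
  p_6/q_6 = 34433/1084
q_5 = 1067 ≤ 1072 < 1084 = q_6, so the answer is 33893/1067.

33893/1067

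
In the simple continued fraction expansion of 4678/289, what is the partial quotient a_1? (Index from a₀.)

5

4678 = 16·289 + 54   →  a_0 = 16
289 = 5·54 + 19   →  a_1 = 5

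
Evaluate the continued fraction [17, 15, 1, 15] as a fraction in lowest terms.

Using pₖ = aₖpₖ₋₁ + pₖ₋₂ and qₖ = aₖqₖ₋₁ + qₖ₋₂:
  k=0: a=17, p=17, q=1
  k=1: a=15, p=256, q=15
  k=2: a=1, p=273, q=16
  k=3: a=15, p=4351, q=255

4351/255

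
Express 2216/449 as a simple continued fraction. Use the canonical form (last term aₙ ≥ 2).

[4; 1, 14, 2, 14]

2216 = 4*449 + 420
449 = 1*420 + 29
420 = 14*29 + 14
29 = 2*14 + 1
14 = 14*1 + 0  (stop)
So 2216/449 = [4; 1, 14, 2, 14].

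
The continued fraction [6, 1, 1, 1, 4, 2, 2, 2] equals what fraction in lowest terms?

Using pₖ = aₖpₖ₋₁ + pₖ₋₂ and qₖ = aₖqₖ₋₁ + qₖ₋₂:
  k=0: a=6, p=6, q=1
  k=1: a=1, p=7, q=1
  k=2: a=1, p=13, q=2
  k=3: a=1, p=20, q=3
  k=4: a=4, p=93, q=14
  k=5: a=2, p=206, q=31
  k=6: a=2, p=505, q=76
  k=7: a=2, p=1216, q=183

1216/183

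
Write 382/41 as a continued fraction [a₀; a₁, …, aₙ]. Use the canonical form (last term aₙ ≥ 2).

382 = 9*41 + 13
41 = 3*13 + 2
13 = 6*2 + 1
2 = 2*1 + 0  (stop)
So 382/41 = [9; 3, 6, 2].

[9; 3, 6, 2]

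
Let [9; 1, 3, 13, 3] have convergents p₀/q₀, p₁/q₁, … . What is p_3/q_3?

Using pₖ = aₖpₖ₋₁ + pₖ₋₂, qₖ = aₖqₖ₋₁ + qₖ₋₂ (with p₋₁=1, p₋₂=0, q₋₁=0, q₋₂=1):
  k=0: a=9, p=9, q=1
  k=1: a=1, p=10, q=1
  k=2: a=3, p=39, q=4
  k=3: a=13, p=517, q=53

517/53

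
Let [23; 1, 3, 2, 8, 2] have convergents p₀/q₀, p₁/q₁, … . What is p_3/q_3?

214/9

Using pₖ = aₖpₖ₋₁ + pₖ₋₂, qₖ = aₖqₖ₋₁ + qₖ₋₂ (with p₋₁=1, p₋₂=0, q₋₁=0, q₋₂=1):
  k=0: a=23, p=23, q=1
  k=1: a=1, p=24, q=1
  k=2: a=3, p=95, q=4
  k=3: a=2, p=214, q=9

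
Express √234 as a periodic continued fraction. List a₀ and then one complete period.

a₀ = ⌊√234⌋ = 15.
With m₀=0, d₀=1 and mₖ₊₁ = dₖaₖ − mₖ, dₖ₊₁ = (n − mₖ₊₁²)/dₖ, aₖ₊₁ = ⌊(a₀+mₖ₊₁)/dₖ₊₁⌋:
  k=1: m=15, d=9, a=3
  k=2: m=12, d=10, a=2
  k=3: m=8, d=17, a=1
  k=4: m=9, d=9, a=2
  k=5: m=9, d=17, a=1
  k=6: m=8, d=10, a=2
  k=7: m=12, d=9, a=3
  k=8: m=15, d=1, a=30
d=1 and a=2a₀=30 at k=8, so the next step gives (m, d) = (15, 9) again — its k=1 value — and the period has length 8.

[15; 3, 2, 1, 2, 1, 2, 3, 30]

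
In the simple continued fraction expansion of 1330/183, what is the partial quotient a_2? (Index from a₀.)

1330 = 7·183 + 49   →  a_0 = 7
183 = 3·49 + 36   →  a_1 = 3
49 = 1·36 + 13   →  a_2 = 1

1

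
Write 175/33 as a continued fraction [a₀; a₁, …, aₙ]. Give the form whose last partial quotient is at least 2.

175 = 5×33 + 10
33 = 3×10 + 3
10 = 3×3 + 1
3 = 3×1 + 0  (stop)
So 175/33 = [5; 3, 3, 3].

[5; 3, 3, 3]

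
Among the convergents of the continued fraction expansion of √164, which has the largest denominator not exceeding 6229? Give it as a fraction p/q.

52877/4129

√164 = [12; 1, 4, 6, 4, 1, 24, …] (period length 6).
Convergents:
  p_0/q_0 = 12/1
  p_1/q_1 = 13/1
  p_2/q_2 = 64/5
  p_3/q_3 = 397/31
  p_4/q_4 = 1652/129
  p_5/q_5 = 2049/160
  p_6/q_6 = 50828/3969
  p_7/q_7 = 52877/4129
  p_8/q_8 = 262336/20485
q_7 = 4129 ≤ 6229 < 20485 = q_8, so the answer is 52877/4129.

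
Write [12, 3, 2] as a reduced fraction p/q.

Using pₖ = aₖpₖ₋₁ + pₖ₋₂ and qₖ = aₖqₖ₋₁ + qₖ₋₂:
  k=0: a=12, p=12, q=1
  k=1: a=3, p=37, q=3
  k=2: a=2, p=86, q=7

86/7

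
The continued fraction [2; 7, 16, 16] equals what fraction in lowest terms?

3887/1815

Fold from the inside: start with 16/1.
  16 + 1/16 = 257/16
  7 + 16/257 = 1815/257
  2 + 257/1815 = 3887/1815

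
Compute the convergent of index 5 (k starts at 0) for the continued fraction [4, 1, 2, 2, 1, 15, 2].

Using pₖ = aₖpₖ₋₁ + pₖ₋₂, qₖ = aₖqₖ₋₁ + qₖ₋₂ (with p₋₁=1, p₋₂=0, q₋₁=0, q₋₂=1):
  k=0: a=4, p=4, q=1
  k=1: a=1, p=5, q=1
  k=2: a=2, p=14, q=3
  k=3: a=2, p=33, q=7
  k=4: a=1, p=47, q=10
  k=5: a=15, p=738, q=157

738/157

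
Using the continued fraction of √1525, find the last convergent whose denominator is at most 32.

√1525 = [39; 19, 1, 1, 19, 78, …] (period length 5).
Convergents:
  p_0/q_0 = 39/1
  p_1/q_1 = 742/19
  p_2/q_2 = 781/20
  p_3/q_3 = 1523/39
q_2 = 20 ≤ 32 < 39 = q_3, so the answer is 781/20.

781/20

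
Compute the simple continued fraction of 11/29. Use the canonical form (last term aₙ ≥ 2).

[0; 2, 1, 1, 1, 3]

11 = 0·29 + 11
29 = 2·11 + 7
11 = 1·7 + 4
7 = 1·4 + 3
4 = 1·3 + 1
3 = 3·1 + 0  (stop)
So 11/29 = [0; 2, 1, 1, 1, 3].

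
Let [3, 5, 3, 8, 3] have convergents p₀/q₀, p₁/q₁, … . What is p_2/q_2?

51/16

Using pₖ = aₖpₖ₋₁ + pₖ₋₂, qₖ = aₖqₖ₋₁ + qₖ₋₂ (with p₋₁=1, p₋₂=0, q₋₁=0, q₋₂=1):
  k=0: a=3, p=3, q=1
  k=1: a=5, p=16, q=5
  k=2: a=3, p=51, q=16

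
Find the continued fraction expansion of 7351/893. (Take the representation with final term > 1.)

7351 = 8×893 + 207
893 = 4×207 + 65
207 = 3×65 + 12
65 = 5×12 + 5
12 = 2×5 + 2
5 = 2×2 + 1
2 = 2×1 + 0  (stop)
So 7351/893 = [8; 4, 3, 5, 2, 2, 2].

[8; 4, 3, 5, 2, 2, 2]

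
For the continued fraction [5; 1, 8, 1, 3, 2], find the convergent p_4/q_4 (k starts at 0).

Using pₖ = aₖpₖ₋₁ + pₖ₋₂, qₖ = aₖqₖ₋₁ + qₖ₋₂ (with p₋₁=1, p₋₂=0, q₋₁=0, q₋₂=1):
  k=0: a=5, p=5, q=1
  k=1: a=1, p=6, q=1
  k=2: a=8, p=53, q=9
  k=3: a=1, p=59, q=10
  k=4: a=3, p=230, q=39

230/39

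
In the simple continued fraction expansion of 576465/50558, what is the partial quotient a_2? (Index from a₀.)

576465 = 11·50558 + 20327   →  a_0 = 11
50558 = 2·20327 + 9904   →  a_1 = 2
20327 = 2·9904 + 519   →  a_2 = 2

2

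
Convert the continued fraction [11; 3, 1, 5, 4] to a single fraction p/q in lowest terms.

1081/96

Fold from the inside: start with 4/1.
  5 + 1/4 = 21/4
  1 + 4/21 = 25/21
  3 + 21/25 = 96/25
  11 + 25/96 = 1081/96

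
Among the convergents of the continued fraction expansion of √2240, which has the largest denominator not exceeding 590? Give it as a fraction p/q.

10081/213

√2240 = [47; 3, 23, 3, 94, …] (period length 4).
Convergents:
  p_0/q_0 = 47/1
  p_1/q_1 = 142/3
  p_2/q_2 = 3313/70
  p_3/q_3 = 10081/213
  p_4/q_4 = 950927/20092
q_3 = 213 ≤ 590 < 20092 = q_4, so the answer is 10081/213.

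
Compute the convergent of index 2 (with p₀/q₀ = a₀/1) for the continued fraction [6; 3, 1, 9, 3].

25/4

Using pₖ = aₖpₖ₋₁ + pₖ₋₂, qₖ = aₖqₖ₋₁ + qₖ₋₂ (with p₋₁=1, p₋₂=0, q₋₁=0, q₋₂=1):
  k=0: a=6, p=6, q=1
  k=1: a=3, p=19, q=3
  k=2: a=1, p=25, q=4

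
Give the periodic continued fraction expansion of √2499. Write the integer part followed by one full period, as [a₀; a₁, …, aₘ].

[49; 1, 98]

a₀ = ⌊√2499⌋ = 49.
With m₀=0, d₀=1 and mₖ₊₁ = dₖaₖ − mₖ, dₖ₊₁ = (n − mₖ₊₁²)/dₖ, aₖ₊₁ = ⌊(a₀+mₖ₊₁)/dₖ₊₁⌋:
  k=1: m=49, d=98, a=1
  k=2: m=49, d=1, a=98
d=1 and a=2a₀=98 at k=2, so the next step gives (m, d) = (49, 98) again — its k=1 value — and the period has length 2.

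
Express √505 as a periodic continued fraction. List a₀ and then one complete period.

[22; 2, 8, 2, 44]

a₀ = ⌊√505⌋ = 22.
With m₀=0, d₀=1 and mₖ₊₁ = dₖaₖ − mₖ, dₖ₊₁ = (n − mₖ₊₁²)/dₖ, aₖ₊₁ = ⌊(a₀+mₖ₊₁)/dₖ₊₁⌋:
  k=1: m=22, d=21, a=2
  k=2: m=20, d=5, a=8
  k=3: m=20, d=21, a=2
  k=4: m=22, d=1, a=44
d=1 and a=2a₀=44 at k=4, so the next step gives (m, d) = (22, 21) again — its k=1 value — and the period has length 4.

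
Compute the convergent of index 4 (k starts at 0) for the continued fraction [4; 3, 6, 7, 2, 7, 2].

Using pₖ = aₖpₖ₋₁ + pₖ₋₂, qₖ = aₖqₖ₋₁ + qₖ₋₂ (with p₋₁=1, p₋₂=0, q₋₁=0, q₋₂=1):
  k=0: a=4, p=4, q=1
  k=1: a=3, p=13, q=3
  k=2: a=6, p=82, q=19
  k=3: a=7, p=587, q=136
  k=4: a=2, p=1256, q=291

1256/291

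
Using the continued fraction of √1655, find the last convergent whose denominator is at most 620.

√1655 = [40; 1, 2, 7, 16, 7, 2, 1, 80, …] (period length 8).
Convergents:
  p_0/q_0 = 40/1
  p_1/q_1 = 41/1
  p_2/q_2 = 122/3
  p_3/q_3 = 895/22
  p_4/q_4 = 14442/355
  p_5/q_5 = 101989/2507
q_4 = 355 ≤ 620 < 2507 = q_5, so the answer is 14442/355.

14442/355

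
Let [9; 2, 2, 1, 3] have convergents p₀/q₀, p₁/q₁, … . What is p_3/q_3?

Using pₖ = aₖpₖ₋₁ + pₖ₋₂, qₖ = aₖqₖ₋₁ + qₖ₋₂ (with p₋₁=1, p₋₂=0, q₋₁=0, q₋₂=1):
  k=0: a=9, p=9, q=1
  k=1: a=2, p=19, q=2
  k=2: a=2, p=47, q=5
  k=3: a=1, p=66, q=7

66/7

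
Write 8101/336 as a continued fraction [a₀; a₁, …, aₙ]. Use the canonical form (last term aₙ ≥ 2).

8101 = 24×336 + 37
336 = 9×37 + 3
37 = 12×3 + 1
3 = 3×1 + 0  (stop)
So 8101/336 = [24; 9, 12, 3].

[24; 9, 12, 3]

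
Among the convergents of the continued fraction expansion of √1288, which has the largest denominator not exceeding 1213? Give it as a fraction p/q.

√1288 = [35; 1, 7, 1, 70, …] (period length 4).
Convergents:
  p_0/q_0 = 35/1
  p_1/q_1 = 36/1
  p_2/q_2 = 287/8
  p_3/q_3 = 323/9
  p_4/q_4 = 22897/638
  p_5/q_5 = 23220/647
  p_6/q_6 = 185437/5167
q_5 = 647 ≤ 1213 < 5167 = q_6, so the answer is 23220/647.

23220/647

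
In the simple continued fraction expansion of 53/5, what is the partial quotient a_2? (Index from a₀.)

1

53 = 10·5 + 3   →  a_0 = 10
5 = 1·3 + 2   →  a_1 = 1
3 = 1·2 + 1   →  a_2 = 1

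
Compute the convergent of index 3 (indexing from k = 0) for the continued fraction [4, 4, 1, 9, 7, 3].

Using pₖ = aₖpₖ₋₁ + pₖ₋₂, qₖ = aₖqₖ₋₁ + qₖ₋₂ (with p₋₁=1, p₋₂=0, q₋₁=0, q₋₂=1):
  k=0: a=4, p=4, q=1
  k=1: a=4, p=17, q=4
  k=2: a=1, p=21, q=5
  k=3: a=9, p=206, q=49

206/49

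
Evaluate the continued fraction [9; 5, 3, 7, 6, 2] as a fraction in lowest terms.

14269/1553

Using pₖ = aₖpₖ₋₁ + pₖ₋₂ and qₖ = aₖqₖ₋₁ + qₖ₋₂:
  k=0: a=9, p=9, q=1
  k=1: a=5, p=46, q=5
  k=2: a=3, p=147, q=16
  k=3: a=7, p=1075, q=117
  k=4: a=6, p=6597, q=718
  k=5: a=2, p=14269, q=1553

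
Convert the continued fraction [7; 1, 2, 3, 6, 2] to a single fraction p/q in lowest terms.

1047/136

Fold from the inside: start with 2/1.
  6 + 1/2 = 13/2
  3 + 2/13 = 41/13
  2 + 13/41 = 95/41
  1 + 41/95 = 136/95
  7 + 95/136 = 1047/136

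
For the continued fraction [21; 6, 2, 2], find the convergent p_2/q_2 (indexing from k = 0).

Using pₖ = aₖpₖ₋₁ + pₖ₋₂, qₖ = aₖqₖ₋₁ + qₖ₋₂ (with p₋₁=1, p₋₂=0, q₋₁=0, q₋₂=1):
  k=0: a=21, p=21, q=1
  k=1: a=6, p=127, q=6
  k=2: a=2, p=275, q=13

275/13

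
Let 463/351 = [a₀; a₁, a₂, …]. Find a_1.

463 = 1·351 + 112   →  a_0 = 1
351 = 3·112 + 15   →  a_1 = 3

3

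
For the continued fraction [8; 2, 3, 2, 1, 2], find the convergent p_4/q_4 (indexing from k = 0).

Using pₖ = aₖpₖ₋₁ + pₖ₋₂, qₖ = aₖqₖ₋₁ + qₖ₋₂ (with p₋₁=1, p₋₂=0, q₋₁=0, q₋₂=1):
  k=0: a=8, p=8, q=1
  k=1: a=2, p=17, q=2
  k=2: a=3, p=59, q=7
  k=3: a=2, p=135, q=16
  k=4: a=1, p=194, q=23

194/23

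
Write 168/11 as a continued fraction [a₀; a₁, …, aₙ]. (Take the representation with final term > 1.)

168 = 15*11 + 3
11 = 3*3 + 2
3 = 1*2 + 1
2 = 2*1 + 0  (stop)
So 168/11 = [15; 3, 1, 2].

[15; 3, 1, 2]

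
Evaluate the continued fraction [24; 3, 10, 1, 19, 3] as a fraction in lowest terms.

Using pₖ = aₖpₖ₋₁ + pₖ₋₂ and qₖ = aₖqₖ₋₁ + qₖ₋₂:
  k=0: a=24, p=24, q=1
  k=1: a=3, p=73, q=3
  k=2: a=10, p=754, q=31
  k=3: a=1, p=827, q=34
  k=4: a=19, p=16467, q=677
  k=5: a=3, p=50228, q=2065

50228/2065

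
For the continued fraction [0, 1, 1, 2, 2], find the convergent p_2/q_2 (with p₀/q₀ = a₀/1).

Using pₖ = aₖpₖ₋₁ + pₖ₋₂, qₖ = aₖqₖ₋₁ + qₖ₋₂ (with p₋₁=1, p₋₂=0, q₋₁=0, q₋₂=1):
  k=0: a=0, p=0, q=1
  k=1: a=1, p=1, q=1
  k=2: a=1, p=1, q=2

1/2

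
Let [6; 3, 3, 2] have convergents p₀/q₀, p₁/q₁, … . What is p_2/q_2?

Using pₖ = aₖpₖ₋₁ + pₖ₋₂, qₖ = aₖqₖ₋₁ + qₖ₋₂ (with p₋₁=1, p₋₂=0, q₋₁=0, q₋₂=1):
  k=0: a=6, p=6, q=1
  k=1: a=3, p=19, q=3
  k=2: a=3, p=63, q=10

63/10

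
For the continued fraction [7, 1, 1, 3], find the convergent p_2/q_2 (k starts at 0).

15/2

Using pₖ = aₖpₖ₋₁ + pₖ₋₂, qₖ = aₖqₖ₋₁ + qₖ₋₂ (with p₋₁=1, p₋₂=0, q₋₁=0, q₋₂=1):
  k=0: a=7, p=7, q=1
  k=1: a=1, p=8, q=1
  k=2: a=1, p=15, q=2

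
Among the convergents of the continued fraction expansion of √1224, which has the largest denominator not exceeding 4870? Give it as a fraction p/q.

√1224 = [34; 1, 68, …] (period length 2).
Convergents:
  p_0/q_0 = 34/1
  p_1/q_1 = 35/1
  p_2/q_2 = 2414/69
  p_3/q_3 = 2449/70
  p_4/q_4 = 168946/4829
  p_5/q_5 = 171395/4899
q_4 = 4829 ≤ 4870 < 4899 = q_5, so the answer is 168946/4829.

168946/4829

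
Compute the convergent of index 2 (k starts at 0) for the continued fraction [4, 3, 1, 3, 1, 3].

Using pₖ = aₖpₖ₋₁ + pₖ₋₂, qₖ = aₖqₖ₋₁ + qₖ₋₂ (with p₋₁=1, p₋₂=0, q₋₁=0, q₋₂=1):
  k=0: a=4, p=4, q=1
  k=1: a=3, p=13, q=3
  k=2: a=1, p=17, q=4

17/4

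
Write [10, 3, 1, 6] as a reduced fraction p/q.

Fold from the inside: start with 6/1.
  1 + 1/6 = 7/6
  3 + 6/7 = 27/7
  10 + 7/27 = 277/27

277/27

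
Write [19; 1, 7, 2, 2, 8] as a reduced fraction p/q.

Using pₖ = aₖpₖ₋₁ + pₖ₋₂ and qₖ = aₖqₖ₋₁ + qₖ₋₂:
  k=0: a=19, p=19, q=1
  k=1: a=1, p=20, q=1
  k=2: a=7, p=159, q=8
  k=3: a=2, p=338, q=17
  k=4: a=2, p=835, q=42
  k=5: a=8, p=7018, q=353

7018/353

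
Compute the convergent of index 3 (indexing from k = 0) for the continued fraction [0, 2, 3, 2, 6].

Using pₖ = aₖpₖ₋₁ + pₖ₋₂, qₖ = aₖqₖ₋₁ + qₖ₋₂ (with p₋₁=1, p₋₂=0, q₋₁=0, q₋₂=1):
  k=0: a=0, p=0, q=1
  k=1: a=2, p=1, q=2
  k=2: a=3, p=3, q=7
  k=3: a=2, p=7, q=16

7/16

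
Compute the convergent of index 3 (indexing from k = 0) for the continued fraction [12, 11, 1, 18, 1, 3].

2743/227

Using pₖ = aₖpₖ₋₁ + pₖ₋₂, qₖ = aₖqₖ₋₁ + qₖ₋₂ (with p₋₁=1, p₋₂=0, q₋₁=0, q₋₂=1):
  k=0: a=12, p=12, q=1
  k=1: a=11, p=133, q=11
  k=2: a=1, p=145, q=12
  k=3: a=18, p=2743, q=227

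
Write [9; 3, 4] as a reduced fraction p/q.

121/13

Using pₖ = aₖpₖ₋₁ + pₖ₋₂ and qₖ = aₖqₖ₋₁ + qₖ₋₂:
  k=0: a=9, p=9, q=1
  k=1: a=3, p=28, q=3
  k=2: a=4, p=121, q=13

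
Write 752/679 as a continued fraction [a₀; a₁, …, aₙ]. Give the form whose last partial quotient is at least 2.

[1; 9, 3, 3, 7]

752 = 1·679 + 73
679 = 9·73 + 22
73 = 3·22 + 7
22 = 3·7 + 1
7 = 7·1 + 0  (stop)
So 752/679 = [1; 9, 3, 3, 7].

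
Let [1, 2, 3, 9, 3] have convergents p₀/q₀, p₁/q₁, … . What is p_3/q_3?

Using pₖ = aₖpₖ₋₁ + pₖ₋₂, qₖ = aₖqₖ₋₁ + qₖ₋₂ (with p₋₁=1, p₋₂=0, q₋₁=0, q₋₂=1):
  k=0: a=1, p=1, q=1
  k=1: a=2, p=3, q=2
  k=2: a=3, p=10, q=7
  k=3: a=9, p=93, q=65

93/65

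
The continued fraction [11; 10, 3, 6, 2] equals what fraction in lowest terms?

Fold from the inside: start with 2/1.
  6 + 1/2 = 13/2
  3 + 2/13 = 41/13
  10 + 13/41 = 423/41
  11 + 41/423 = 4694/423

4694/423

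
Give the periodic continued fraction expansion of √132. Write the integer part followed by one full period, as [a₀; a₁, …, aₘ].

[11; 2, 22]

a₀ = ⌊√132⌋ = 11.
With m₀=0, d₀=1 and mₖ₊₁ = dₖaₖ − mₖ, dₖ₊₁ = (n − mₖ₊₁²)/dₖ, aₖ₊₁ = ⌊(a₀+mₖ₊₁)/dₖ₊₁⌋:
  k=1: m=11, d=11, a=2
  k=2: m=11, d=1, a=22
d=1 and a=2a₀=22 at k=2, so the next step gives (m, d) = (11, 11) again — its k=1 value — and the period has length 2.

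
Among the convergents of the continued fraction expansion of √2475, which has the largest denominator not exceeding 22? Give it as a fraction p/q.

199/4

√2475 = [49; 1, 2, 1, 98, …] (period length 4).
Convergents:
  p_0/q_0 = 49/1
  p_1/q_1 = 50/1
  p_2/q_2 = 149/3
  p_3/q_3 = 199/4
  p_4/q_4 = 19651/395
q_3 = 4 ≤ 22 < 395 = q_4, so the answer is 199/4.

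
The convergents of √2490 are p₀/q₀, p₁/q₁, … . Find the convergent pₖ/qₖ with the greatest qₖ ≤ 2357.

√2490 = [49; 1, 8, 1, 98, …] (period length 4).
Convergents:
  p_0/q_0 = 49/1
  p_1/q_1 = 50/1
  p_2/q_2 = 449/9
  p_3/q_3 = 499/10
  p_4/q_4 = 49351/989
  p_5/q_5 = 49850/999
  p_6/q_6 = 448151/8981
q_5 = 999 ≤ 2357 < 8981 = q_6, so the answer is 49850/999.

49850/999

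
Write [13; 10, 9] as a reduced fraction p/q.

Fold from the inside: start with 9/1.
  10 + 1/9 = 91/9
  13 + 9/91 = 1192/91

1192/91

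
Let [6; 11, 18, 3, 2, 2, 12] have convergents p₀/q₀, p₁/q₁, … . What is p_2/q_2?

Using pₖ = aₖpₖ₋₁ + pₖ₋₂, qₖ = aₖqₖ₋₁ + qₖ₋₂ (with p₋₁=1, p₋₂=0, q₋₁=0, q₋₂=1):
  k=0: a=6, p=6, q=1
  k=1: a=11, p=67, q=11
  k=2: a=18, p=1212, q=199

1212/199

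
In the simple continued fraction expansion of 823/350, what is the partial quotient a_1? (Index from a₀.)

823 = 2·350 + 123   →  a_0 = 2
350 = 2·123 + 104   →  a_1 = 2

2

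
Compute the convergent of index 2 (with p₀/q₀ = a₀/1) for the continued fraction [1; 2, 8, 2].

Using pₖ = aₖpₖ₋₁ + pₖ₋₂, qₖ = aₖqₖ₋₁ + qₖ₋₂ (with p₋₁=1, p₋₂=0, q₋₁=0, q₋₂=1):
  k=0: a=1, p=1, q=1
  k=1: a=2, p=3, q=2
  k=2: a=8, p=25, q=17

25/17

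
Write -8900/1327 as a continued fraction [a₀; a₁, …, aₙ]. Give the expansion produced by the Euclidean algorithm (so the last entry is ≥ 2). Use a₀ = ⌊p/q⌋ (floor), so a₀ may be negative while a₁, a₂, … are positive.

-8900 = -7·1327 + 389
1327 = 3·389 + 160
389 = 2·160 + 69
160 = 2·69 + 22
69 = 3·22 + 3
22 = 7·3 + 1
3 = 3·1 + 0  (stop)
So -8900/1327 = [-7; 3, 2, 2, 3, 7, 3].

[-7; 3, 2, 2, 3, 7, 3]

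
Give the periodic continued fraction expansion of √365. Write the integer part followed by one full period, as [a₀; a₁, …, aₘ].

[19; 9, 1, 1, 9, 38]

a₀ = ⌊√365⌋ = 19.
With m₀=0, d₀=1 and mₖ₊₁ = dₖaₖ − mₖ, dₖ₊₁ = (n − mₖ₊₁²)/dₖ, aₖ₊₁ = ⌊(a₀+mₖ₊₁)/dₖ₊₁⌋:
  k=1: m=19, d=4, a=9
  k=2: m=17, d=19, a=1
  k=3: m=2, d=19, a=1
  k=4: m=17, d=4, a=9
  k=5: m=19, d=1, a=38
d=1 and a=2a₀=38 at k=5, so the next step gives (m, d) = (19, 4) again — its k=1 value — and the period has length 5.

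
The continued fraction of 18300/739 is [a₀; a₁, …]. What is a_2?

3

18300 = 24·739 + 564   →  a_0 = 24
739 = 1·564 + 175   →  a_1 = 1
564 = 3·175 + 39   →  a_2 = 3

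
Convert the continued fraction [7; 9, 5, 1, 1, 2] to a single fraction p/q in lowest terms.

Fold from the inside: start with 2/1.
  1 + 1/2 = 3/2
  1 + 2/3 = 5/3
  5 + 3/5 = 28/5
  9 + 5/28 = 257/28
  7 + 28/257 = 1827/257

1827/257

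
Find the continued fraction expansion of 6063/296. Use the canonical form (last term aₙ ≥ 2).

[20; 2, 14, 3, 3]

6063 = 20*296 + 143
296 = 2*143 + 10
143 = 14*10 + 3
10 = 3*3 + 1
3 = 3*1 + 0  (stop)
So 6063/296 = [20; 2, 14, 3, 3].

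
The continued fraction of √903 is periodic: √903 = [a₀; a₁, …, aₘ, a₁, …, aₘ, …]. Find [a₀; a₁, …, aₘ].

[30; 20, 60]

a₀ = ⌊√903⌋ = 30.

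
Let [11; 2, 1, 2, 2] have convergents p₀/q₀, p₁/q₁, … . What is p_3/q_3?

91/8

Using pₖ = aₖpₖ₋₁ + pₖ₋₂, qₖ = aₖqₖ₋₁ + qₖ₋₂ (with p₋₁=1, p₋₂=0, q₋₁=0, q₋₂=1):
  k=0: a=11, p=11, q=1
  k=1: a=2, p=23, q=2
  k=2: a=1, p=34, q=3
  k=3: a=2, p=91, q=8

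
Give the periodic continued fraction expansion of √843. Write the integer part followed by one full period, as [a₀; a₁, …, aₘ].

[29; 29, 58]

a₀ = ⌊√843⌋ = 29.
With m₀=0, d₀=1 and mₖ₊₁ = dₖaₖ − mₖ, dₖ₊₁ = (n − mₖ₊₁²)/dₖ, aₖ₊₁ = ⌊(a₀+mₖ₊₁)/dₖ₊₁⌋:
  k=1: m=29, d=2, a=29
  k=2: m=29, d=1, a=58
d=1 and a=2a₀=58 at k=2, so the next step gives (m, d) = (29, 2) again — its k=1 value — and the period has length 2.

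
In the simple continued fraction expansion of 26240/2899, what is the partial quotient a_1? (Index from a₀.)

19

26240 = 9·2899 + 149   →  a_0 = 9
2899 = 19·149 + 68   →  a_1 = 19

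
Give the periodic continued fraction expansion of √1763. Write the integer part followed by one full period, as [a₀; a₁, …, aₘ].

[41; 1, 82]

a₀ = ⌊√1763⌋ = 41.
With m₀=0, d₀=1 and mₖ₊₁ = dₖaₖ − mₖ, dₖ₊₁ = (n − mₖ₊₁²)/dₖ, aₖ₊₁ = ⌊(a₀+mₖ₊₁)/dₖ₊₁⌋:
  k=1: m=41, d=82, a=1
  k=2: m=41, d=1, a=82
d=1 and a=2a₀=82 at k=2, so the next step gives (m, d) = (41, 82) again — its k=1 value — and the period has length 2.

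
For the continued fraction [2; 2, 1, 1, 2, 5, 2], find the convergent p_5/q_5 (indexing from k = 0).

Using pₖ = aₖpₖ₋₁ + pₖ₋₂, qₖ = aₖqₖ₋₁ + qₖ₋₂ (with p₋₁=1, p₋₂=0, q₋₁=0, q₋₂=1):
  k=0: a=2, p=2, q=1
  k=1: a=2, p=5, q=2
  k=2: a=1, p=7, q=3
  k=3: a=1, p=12, q=5
  k=4: a=2, p=31, q=13
  k=5: a=5, p=167, q=70

167/70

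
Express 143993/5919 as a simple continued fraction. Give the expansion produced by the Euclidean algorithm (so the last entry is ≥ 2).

143993 = 24*5919 + 1937
5919 = 3*1937 + 108
1937 = 17*108 + 101
108 = 1*101 + 7
101 = 14*7 + 3
7 = 2*3 + 1
3 = 3*1 + 0  (stop)
So 143993/5919 = [24; 3, 17, 1, 14, 2, 3].

[24; 3, 17, 1, 14, 2, 3]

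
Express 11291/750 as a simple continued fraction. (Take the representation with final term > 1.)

11291 = 15*750 + 41
750 = 18*41 + 12
41 = 3*12 + 5
12 = 2*5 + 2
5 = 2*2 + 1
2 = 2*1 + 0  (stop)
So 11291/750 = [15; 18, 3, 2, 2, 2].

[15; 18, 3, 2, 2, 2]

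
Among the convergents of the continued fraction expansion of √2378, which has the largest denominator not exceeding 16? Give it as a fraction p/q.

√2378 = [48; 1, 3, 3, 1, 96, …] (period length 5).
Convergents:
  p_0/q_0 = 48/1
  p_1/q_1 = 49/1
  p_2/q_2 = 195/4
  p_3/q_3 = 634/13
  p_4/q_4 = 829/17
q_3 = 13 ≤ 16 < 17 = q_4, so the answer is 634/13.

634/13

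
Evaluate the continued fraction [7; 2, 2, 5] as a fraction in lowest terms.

Using pₖ = aₖpₖ₋₁ + pₖ₋₂ and qₖ = aₖqₖ₋₁ + qₖ₋₂:
  k=0: a=7, p=7, q=1
  k=1: a=2, p=15, q=2
  k=2: a=2, p=37, q=5
  k=3: a=5, p=200, q=27

200/27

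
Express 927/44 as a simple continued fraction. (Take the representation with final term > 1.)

[21; 14, 1, 2]

927 = 21·44 + 3
44 = 14·3 + 2
3 = 1·2 + 1
2 = 2·1 + 0  (stop)
So 927/44 = [21; 14, 1, 2].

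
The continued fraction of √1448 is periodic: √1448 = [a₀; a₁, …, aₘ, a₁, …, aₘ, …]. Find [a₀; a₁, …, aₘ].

[38; 19, 76]

a₀ = ⌊√1448⌋ = 38.
With m₀=0, d₀=1 and mₖ₊₁ = dₖaₖ − mₖ, dₖ₊₁ = (n − mₖ₊₁²)/dₖ, aₖ₊₁ = ⌊(a₀+mₖ₊₁)/dₖ₊₁⌋:
  k=1: m=38, d=4, a=19
  k=2: m=38, d=1, a=76
d=1 and a=2a₀=76 at k=2, so the next step gives (m, d) = (38, 4) again — its k=1 value — and the period has length 2.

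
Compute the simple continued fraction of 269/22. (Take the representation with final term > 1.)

[12; 4, 2, 2]

269 = 12×22 + 5
22 = 4×5 + 2
5 = 2×2 + 1
2 = 2×1 + 0  (stop)
So 269/22 = [12; 4, 2, 2].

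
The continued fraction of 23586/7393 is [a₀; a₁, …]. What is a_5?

3

23586 = 3·7393 + 1407   →  a_0 = 3
7393 = 5·1407 + 358   →  a_1 = 5
1407 = 3·358 + 333   →  a_2 = 3
358 = 1·333 + 25   →  a_3 = 1
333 = 13·25 + 8   →  a_4 = 13
25 = 3·8 + 1   →  a_5 = 3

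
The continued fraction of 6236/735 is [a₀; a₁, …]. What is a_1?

2

6236 = 8·735 + 356   →  a_0 = 8
735 = 2·356 + 23   →  a_1 = 2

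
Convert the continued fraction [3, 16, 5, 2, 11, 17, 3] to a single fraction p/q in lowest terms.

326271/106562

Fold from the inside: start with 3/1.
  17 + 1/3 = 52/3
  11 + 3/52 = 575/52
  2 + 52/575 = 1202/575
  5 + 575/1202 = 6585/1202
  16 + 1202/6585 = 106562/6585
  3 + 6585/106562 = 326271/106562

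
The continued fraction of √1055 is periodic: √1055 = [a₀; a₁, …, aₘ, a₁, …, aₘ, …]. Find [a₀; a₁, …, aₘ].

[32; 2, 12, 2, 64]

a₀ = ⌊√1055⌋ = 32.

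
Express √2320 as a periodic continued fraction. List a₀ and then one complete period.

[48; 6, 96]

a₀ = ⌊√2320⌋ = 48.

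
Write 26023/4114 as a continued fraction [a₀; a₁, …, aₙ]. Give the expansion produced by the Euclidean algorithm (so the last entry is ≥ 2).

[6; 3, 13, 1, 4, 9, 2]

26023 = 6*4114 + 1339
4114 = 3*1339 + 97
1339 = 13*97 + 78
97 = 1*78 + 19
78 = 4*19 + 2
19 = 9*2 + 1
2 = 2*1 + 0  (stop)
So 26023/4114 = [6; 3, 13, 1, 4, 9, 2].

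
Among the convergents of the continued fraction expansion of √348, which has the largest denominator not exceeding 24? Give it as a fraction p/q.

√348 = [18; 1, 1, 1, 8, 1, 1, 1, 36, …] (period length 8).
Convergents:
  p_0/q_0 = 18/1
  p_1/q_1 = 19/1
  p_2/q_2 = 37/2
  p_3/q_3 = 56/3
  p_4/q_4 = 485/26
q_3 = 3 ≤ 24 < 26 = q_4, so the answer is 56/3.

56/3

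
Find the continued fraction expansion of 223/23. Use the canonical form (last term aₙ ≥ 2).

[9; 1, 2, 3, 2]

223 = 9·23 + 16
23 = 1·16 + 7
16 = 2·7 + 2
7 = 3·2 + 1
2 = 2·1 + 0  (stop)
So 223/23 = [9; 1, 2, 3, 2].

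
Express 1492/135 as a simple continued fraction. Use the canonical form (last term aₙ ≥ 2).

[11; 19, 3, 2]

1492 = 11×135 + 7
135 = 19×7 + 2
7 = 3×2 + 1
2 = 2×1 + 0  (stop)
So 1492/135 = [11; 19, 3, 2].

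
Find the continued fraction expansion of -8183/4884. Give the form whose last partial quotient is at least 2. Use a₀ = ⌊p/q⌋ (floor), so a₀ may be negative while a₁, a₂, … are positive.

[-2; 3, 12, 3, 2, 18]

-8183 = -2×4884 + 1585
4884 = 3×1585 + 129
1585 = 12×129 + 37
129 = 3×37 + 18
37 = 2×18 + 1
18 = 18×1 + 0  (stop)
So -8183/4884 = [-2; 3, 12, 3, 2, 18].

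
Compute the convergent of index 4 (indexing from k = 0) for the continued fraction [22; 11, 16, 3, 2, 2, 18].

27856/1261

Using pₖ = aₖpₖ₋₁ + pₖ₋₂, qₖ = aₖqₖ₋₁ + qₖ₋₂ (with p₋₁=1, p₋₂=0, q₋₁=0, q₋₂=1):
  k=0: a=22, p=22, q=1
  k=1: a=11, p=243, q=11
  k=2: a=16, p=3910, q=177
  k=3: a=3, p=11973, q=542
  k=4: a=2, p=27856, q=1261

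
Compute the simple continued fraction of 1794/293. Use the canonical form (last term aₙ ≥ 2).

[6; 8, 7, 5]

1794 = 6×293 + 36
293 = 8×36 + 5
36 = 7×5 + 1
5 = 5×1 + 0  (stop)
So 1794/293 = [6; 8, 7, 5].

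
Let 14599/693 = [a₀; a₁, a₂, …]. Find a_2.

15

14599 = 21·693 + 46   →  a_0 = 21
693 = 15·46 + 3   →  a_1 = 15
46 = 15·3 + 1   →  a_2 = 15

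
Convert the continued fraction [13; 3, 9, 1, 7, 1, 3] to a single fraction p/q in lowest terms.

Using pₖ = aₖpₖ₋₁ + pₖ₋₂ and qₖ = aₖqₖ₋₁ + qₖ₋₂:
  k=0: a=13, p=13, q=1
  k=1: a=3, p=40, q=3
  k=2: a=9, p=373, q=28
  k=3: a=1, p=413, q=31
  k=4: a=7, p=3264, q=245
  k=5: a=1, p=3677, q=276
  k=6: a=3, p=14295, q=1073

14295/1073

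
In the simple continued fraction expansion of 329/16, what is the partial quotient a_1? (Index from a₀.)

329 = 20·16 + 9   →  a_0 = 20
16 = 1·9 + 7   →  a_1 = 1

1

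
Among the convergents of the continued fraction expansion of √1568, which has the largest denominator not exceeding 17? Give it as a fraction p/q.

√1568 = [39; 1, 1, 2, 19, 2, 1, 1, 78, …] (period length 8).
Convergents:
  p_0/q_0 = 39/1
  p_1/q_1 = 40/1
  p_2/q_2 = 79/2
  p_3/q_3 = 198/5
  p_4/q_4 = 3841/97
q_3 = 5 ≤ 17 < 97 = q_4, so the answer is 198/5.

198/5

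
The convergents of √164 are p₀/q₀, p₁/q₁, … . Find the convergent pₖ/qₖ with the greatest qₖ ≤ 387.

2049/160

√164 = [12; 1, 4, 6, 4, 1, 24, …] (period length 6).
Convergents:
  p_0/q_0 = 12/1
  p_1/q_1 = 13/1
  p_2/q_2 = 64/5
  p_3/q_3 = 397/31
  p_4/q_4 = 1652/129
  p_5/q_5 = 2049/160
  p_6/q_6 = 50828/3969
q_5 = 160 ≤ 387 < 3969 = q_6, so the answer is 2049/160.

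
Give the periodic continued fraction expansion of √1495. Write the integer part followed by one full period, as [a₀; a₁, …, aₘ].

a₀ = ⌊√1495⌋ = 38.
With m₀=0, d₀=1 and mₖ₊₁ = dₖaₖ − mₖ, dₖ₊₁ = (n − mₖ₊₁²)/dₖ, aₖ₊₁ = ⌊(a₀+mₖ₊₁)/dₖ₊₁⌋:
  k=1: m=38, d=51, a=1
  k=2: m=13, d=26, a=1
  k=3: m=13, d=51, a=1
  k=4: m=38, d=1, a=76
d=1 and a=2a₀=76 at k=4, so the next step gives (m, d) = (38, 51) again — its k=1 value — and the period has length 4.

[38; 1, 1, 1, 76]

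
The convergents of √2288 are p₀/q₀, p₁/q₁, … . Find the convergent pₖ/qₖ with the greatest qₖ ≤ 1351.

√2288 = [47; 1, 4, 1, 94, …] (period length 4).
Convergents:
  p_0/q_0 = 47/1
  p_1/q_1 = 48/1
  p_2/q_2 = 239/5
  p_3/q_3 = 287/6
  p_4/q_4 = 27217/569
  p_5/q_5 = 27504/575
  p_6/q_6 = 137233/2869
q_5 = 575 ≤ 1351 < 2869 = q_6, so the answer is 27504/575.

27504/575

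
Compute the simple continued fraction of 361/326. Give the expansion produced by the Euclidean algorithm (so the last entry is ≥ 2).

361 = 1·326 + 35
326 = 9·35 + 11
35 = 3·11 + 2
11 = 5·2 + 1
2 = 2·1 + 0  (stop)
So 361/326 = [1; 9, 3, 5, 2].

[1; 9, 3, 5, 2]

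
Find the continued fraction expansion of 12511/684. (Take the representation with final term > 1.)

[18; 3, 2, 3, 2, 12]

12511 = 18*684 + 199
684 = 3*199 + 87
199 = 2*87 + 25
87 = 3*25 + 12
25 = 2*12 + 1
12 = 12*1 + 0  (stop)
So 12511/684 = [18; 3, 2, 3, 2, 12].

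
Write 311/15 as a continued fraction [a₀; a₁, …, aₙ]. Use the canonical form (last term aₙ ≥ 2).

[20; 1, 2, 1, 3]

311 = 20×15 + 11
15 = 1×11 + 4
11 = 2×4 + 3
4 = 1×3 + 1
3 = 3×1 + 0  (stop)
So 311/15 = [20; 1, 2, 1, 3].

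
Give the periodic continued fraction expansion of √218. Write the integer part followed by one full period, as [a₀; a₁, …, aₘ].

[14; 1, 3, 3, 1, 28]

a₀ = ⌊√218⌋ = 14.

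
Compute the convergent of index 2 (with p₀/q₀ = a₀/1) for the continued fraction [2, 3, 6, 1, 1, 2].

Using pₖ = aₖpₖ₋₁ + pₖ₋₂, qₖ = aₖqₖ₋₁ + qₖ₋₂ (with p₋₁=1, p₋₂=0, q₋₁=0, q₋₂=1):
  k=0: a=2, p=2, q=1
  k=1: a=3, p=7, q=3
  k=2: a=6, p=44, q=19

44/19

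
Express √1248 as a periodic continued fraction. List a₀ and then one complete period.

[35; 3, 17, 3, 70]

a₀ = ⌊√1248⌋ = 35.
With m₀=0, d₀=1 and mₖ₊₁ = dₖaₖ − mₖ, dₖ₊₁ = (n − mₖ₊₁²)/dₖ, aₖ₊₁ = ⌊(a₀+mₖ₊₁)/dₖ₊₁⌋:
  k=1: m=35, d=23, a=3
  k=2: m=34, d=4, a=17
  k=3: m=34, d=23, a=3
  k=4: m=35, d=1, a=70
d=1 and a=2a₀=70 at k=4, so the next step gives (m, d) = (35, 23) again — its k=1 value — and the period has length 4.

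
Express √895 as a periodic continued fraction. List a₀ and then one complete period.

[29; 1, 10, 1, 58]

a₀ = ⌊√895⌋ = 29.
With m₀=0, d₀=1 and mₖ₊₁ = dₖaₖ − mₖ, dₖ₊₁ = (n − mₖ₊₁²)/dₖ, aₖ₊₁ = ⌊(a₀+mₖ₊₁)/dₖ₊₁⌋:
  k=1: m=29, d=54, a=1
  k=2: m=25, d=5, a=10
  k=3: m=25, d=54, a=1
  k=4: m=29, d=1, a=58
d=1 and a=2a₀=58 at k=4, so the next step gives (m, d) = (29, 54) again — its k=1 value — and the period has length 4.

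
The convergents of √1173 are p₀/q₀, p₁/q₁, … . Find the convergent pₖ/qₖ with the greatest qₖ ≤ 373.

√1173 = [34; 4, 68, …] (period length 2).
Convergents:
  p_0/q_0 = 34/1
  p_1/q_1 = 137/4
  p_2/q_2 = 9350/273
  p_3/q_3 = 37537/1096
q_2 = 273 ≤ 373 < 1096 = q_3, so the answer is 9350/273.

9350/273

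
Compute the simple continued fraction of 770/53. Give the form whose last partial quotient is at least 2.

[14; 1, 1, 8, 3]

770 = 14*53 + 28
53 = 1*28 + 25
28 = 1*25 + 3
25 = 8*3 + 1
3 = 3*1 + 0  (stop)
So 770/53 = [14; 1, 1, 8, 3].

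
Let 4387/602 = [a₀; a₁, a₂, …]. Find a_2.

2

4387 = 7·602 + 173   →  a_0 = 7
602 = 3·173 + 83   →  a_1 = 3
173 = 2·83 + 7   →  a_2 = 2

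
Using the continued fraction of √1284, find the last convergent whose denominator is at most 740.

15444/431

√1284 = [35; 1, 4, 1, 70, …] (period length 4).
Convergents:
  p_0/q_0 = 35/1
  p_1/q_1 = 36/1
  p_2/q_2 = 179/5
  p_3/q_3 = 215/6
  p_4/q_4 = 15229/425
  p_5/q_5 = 15444/431
  p_6/q_6 = 77005/2149
q_5 = 431 ≤ 740 < 2149 = q_6, so the answer is 15444/431.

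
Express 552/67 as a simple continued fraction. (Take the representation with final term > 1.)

[8; 4, 5, 3]

552 = 8·67 + 16
67 = 4·16 + 3
16 = 5·3 + 1
3 = 3·1 + 0  (stop)
So 552/67 = [8; 4, 5, 3].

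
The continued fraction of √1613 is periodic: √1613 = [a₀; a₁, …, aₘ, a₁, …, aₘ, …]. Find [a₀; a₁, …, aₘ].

a₀ = ⌊√1613⌋ = 40.
With m₀=0, d₀=1 and mₖ₊₁ = dₖaₖ − mₖ, dₖ₊₁ = (n − mₖ₊₁²)/dₖ, aₖ₊₁ = ⌊(a₀+mₖ₊₁)/dₖ₊₁⌋:
  k=1: m=40, d=13, a=6
  k=2: m=38, d=13, a=6
  k=3: m=40, d=1, a=80
d=1 and a=2a₀=80 at k=3, so the next step gives (m, d) = (40, 13) again — its k=1 value — and the period has length 3.

[40; 6, 6, 80]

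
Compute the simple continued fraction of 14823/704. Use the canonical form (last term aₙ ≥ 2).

[21; 18, 19, 2]

14823 = 21*704 + 39
704 = 18*39 + 2
39 = 19*2 + 1
2 = 2*1 + 0  (stop)
So 14823/704 = [21; 18, 19, 2].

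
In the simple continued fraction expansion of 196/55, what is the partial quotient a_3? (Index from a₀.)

196 = 3·55 + 31   →  a_0 = 3
55 = 1·31 + 24   →  a_1 = 1
31 = 1·24 + 7   →  a_2 = 1
24 = 3·7 + 3   →  a_3 = 3

3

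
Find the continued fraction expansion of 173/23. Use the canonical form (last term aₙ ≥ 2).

173 = 7·23 + 12
23 = 1·12 + 11
12 = 1·11 + 1
11 = 11·1 + 0  (stop)
So 173/23 = [7; 1, 1, 11].

[7; 1, 1, 11]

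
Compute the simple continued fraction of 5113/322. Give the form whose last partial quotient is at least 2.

[15; 1, 7, 3, 1, 9]

5113 = 15*322 + 283
322 = 1*283 + 39
283 = 7*39 + 10
39 = 3*10 + 9
10 = 1*9 + 1
9 = 9*1 + 0  (stop)
So 5113/322 = [15; 1, 7, 3, 1, 9].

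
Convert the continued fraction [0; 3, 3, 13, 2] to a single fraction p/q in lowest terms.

83/276

Using pₖ = aₖpₖ₋₁ + pₖ₋₂ and qₖ = aₖqₖ₋₁ + qₖ₋₂:
  k=0: a=0, p=0, q=1
  k=1: a=3, p=1, q=3
  k=2: a=3, p=3, q=10
  k=3: a=13, p=40, q=133
  k=4: a=2, p=83, q=276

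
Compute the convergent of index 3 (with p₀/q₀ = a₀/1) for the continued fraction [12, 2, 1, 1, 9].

62/5

Using pₖ = aₖpₖ₋₁ + pₖ₋₂, qₖ = aₖqₖ₋₁ + qₖ₋₂ (with p₋₁=1, p₋₂=0, q₋₁=0, q₋₂=1):
  k=0: a=12, p=12, q=1
  k=1: a=2, p=25, q=2
  k=2: a=1, p=37, q=3
  k=3: a=1, p=62, q=5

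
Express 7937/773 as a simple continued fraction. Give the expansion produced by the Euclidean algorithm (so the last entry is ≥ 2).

[10; 3, 1, 2, 1, 3, 4, 3]

7937 = 10*773 + 207
773 = 3*207 + 152
207 = 1*152 + 55
152 = 2*55 + 42
55 = 1*42 + 13
42 = 3*13 + 3
13 = 4*3 + 1
3 = 3*1 + 0  (stop)
So 7937/773 = [10; 3, 1, 2, 1, 3, 4, 3].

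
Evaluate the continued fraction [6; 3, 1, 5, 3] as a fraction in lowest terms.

457/73

Fold from the inside: start with 3/1.
  5 + 1/3 = 16/3
  1 + 3/16 = 19/16
  3 + 16/19 = 73/19
  6 + 19/73 = 457/73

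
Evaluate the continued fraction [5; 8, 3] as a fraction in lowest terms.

128/25

Using pₖ = aₖpₖ₋₁ + pₖ₋₂ and qₖ = aₖqₖ₋₁ + qₖ₋₂:
  k=0: a=5, p=5, q=1
  k=1: a=8, p=41, q=8
  k=2: a=3, p=128, q=25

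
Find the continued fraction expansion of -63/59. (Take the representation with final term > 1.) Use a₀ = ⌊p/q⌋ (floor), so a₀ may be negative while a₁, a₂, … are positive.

[-2; 1, 13, 1, 3]

-63 = -2·59 + 55
59 = 1·55 + 4
55 = 13·4 + 3
4 = 1·3 + 1
3 = 3·1 + 0  (stop)
So -63/59 = [-2; 1, 13, 1, 3].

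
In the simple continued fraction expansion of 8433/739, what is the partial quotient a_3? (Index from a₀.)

3

8433 = 11·739 + 304   →  a_0 = 11
739 = 2·304 + 131   →  a_1 = 2
304 = 2·131 + 42   →  a_2 = 2
131 = 3·42 + 5   →  a_3 = 3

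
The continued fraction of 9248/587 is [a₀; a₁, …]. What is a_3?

9248 = 15·587 + 443   →  a_0 = 15
587 = 1·443 + 144   →  a_1 = 1
443 = 3·144 + 11   →  a_2 = 3
144 = 13·11 + 1   →  a_3 = 13

13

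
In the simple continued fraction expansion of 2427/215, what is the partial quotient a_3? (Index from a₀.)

2427 = 11·215 + 62   →  a_0 = 11
215 = 3·62 + 29   →  a_1 = 3
62 = 2·29 + 4   →  a_2 = 2
29 = 7·4 + 1   →  a_3 = 7

7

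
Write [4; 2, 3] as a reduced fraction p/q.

Using pₖ = aₖpₖ₋₁ + pₖ₋₂ and qₖ = aₖqₖ₋₁ + qₖ₋₂:
  k=0: a=4, p=4, q=1
  k=1: a=2, p=9, q=2
  k=2: a=3, p=31, q=7

31/7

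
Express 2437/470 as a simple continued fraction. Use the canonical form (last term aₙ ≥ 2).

[5; 5, 2, 2, 17]

2437 = 5×470 + 87
470 = 5×87 + 35
87 = 2×35 + 17
35 = 2×17 + 1
17 = 17×1 + 0  (stop)
So 2437/470 = [5; 5, 2, 2, 17].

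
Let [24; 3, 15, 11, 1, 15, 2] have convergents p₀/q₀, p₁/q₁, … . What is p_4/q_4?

13501/555

Using pₖ = aₖpₖ₋₁ + pₖ₋₂, qₖ = aₖqₖ₋₁ + qₖ₋₂ (with p₋₁=1, p₋₂=0, q₋₁=0, q₋₂=1):
  k=0: a=24, p=24, q=1
  k=1: a=3, p=73, q=3
  k=2: a=15, p=1119, q=46
  k=3: a=11, p=12382, q=509
  k=4: a=1, p=13501, q=555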